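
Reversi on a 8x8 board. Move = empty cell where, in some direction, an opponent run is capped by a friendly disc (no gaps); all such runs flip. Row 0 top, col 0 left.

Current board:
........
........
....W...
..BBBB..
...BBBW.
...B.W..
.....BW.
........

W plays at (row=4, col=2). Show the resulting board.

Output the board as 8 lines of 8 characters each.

Place W at (4,2); scan 8 dirs for brackets.
Dir NW: first cell '.' (not opp) -> no flip
Dir N: opp run (3,2), next='.' -> no flip
Dir NE: opp run (3,3) capped by W -> flip
Dir W: first cell '.' (not opp) -> no flip
Dir E: opp run (4,3) (4,4) (4,5) capped by W -> flip
Dir SW: first cell '.' (not opp) -> no flip
Dir S: first cell '.' (not opp) -> no flip
Dir SE: opp run (5,3), next='.' -> no flip
All flips: (3,3) (4,3) (4,4) (4,5)

Answer: ........
........
....W...
..BWBB..
..WWWWW.
...B.W..
.....BW.
........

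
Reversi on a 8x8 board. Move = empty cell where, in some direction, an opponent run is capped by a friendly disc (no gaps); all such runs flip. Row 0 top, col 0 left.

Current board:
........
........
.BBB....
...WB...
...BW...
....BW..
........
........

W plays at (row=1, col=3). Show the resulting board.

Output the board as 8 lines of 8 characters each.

Place W at (1,3); scan 8 dirs for brackets.
Dir NW: first cell '.' (not opp) -> no flip
Dir N: first cell '.' (not opp) -> no flip
Dir NE: first cell '.' (not opp) -> no flip
Dir W: first cell '.' (not opp) -> no flip
Dir E: first cell '.' (not opp) -> no flip
Dir SW: opp run (2,2), next='.' -> no flip
Dir S: opp run (2,3) capped by W -> flip
Dir SE: first cell '.' (not opp) -> no flip
All flips: (2,3)

Answer: ........
...W....
.BBW....
...WB...
...BW...
....BW..
........
........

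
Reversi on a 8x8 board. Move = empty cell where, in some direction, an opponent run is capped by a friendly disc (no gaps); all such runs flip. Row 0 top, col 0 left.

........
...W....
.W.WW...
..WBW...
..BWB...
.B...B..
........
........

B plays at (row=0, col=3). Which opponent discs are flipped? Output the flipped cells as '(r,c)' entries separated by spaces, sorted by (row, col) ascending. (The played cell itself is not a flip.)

Answer: (1,3) (2,3)

Derivation:
Dir NW: edge -> no flip
Dir N: edge -> no flip
Dir NE: edge -> no flip
Dir W: first cell '.' (not opp) -> no flip
Dir E: first cell '.' (not opp) -> no flip
Dir SW: first cell '.' (not opp) -> no flip
Dir S: opp run (1,3) (2,3) capped by B -> flip
Dir SE: first cell '.' (not opp) -> no flip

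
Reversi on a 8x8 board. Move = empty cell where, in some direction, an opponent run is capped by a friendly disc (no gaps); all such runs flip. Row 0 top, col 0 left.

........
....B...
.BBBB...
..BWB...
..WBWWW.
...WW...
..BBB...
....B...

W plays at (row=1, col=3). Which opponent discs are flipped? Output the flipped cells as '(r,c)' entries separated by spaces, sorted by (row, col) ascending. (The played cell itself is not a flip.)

Dir NW: first cell '.' (not opp) -> no flip
Dir N: first cell '.' (not opp) -> no flip
Dir NE: first cell '.' (not opp) -> no flip
Dir W: first cell '.' (not opp) -> no flip
Dir E: opp run (1,4), next='.' -> no flip
Dir SW: opp run (2,2), next='.' -> no flip
Dir S: opp run (2,3) capped by W -> flip
Dir SE: opp run (2,4), next='.' -> no flip

Answer: (2,3)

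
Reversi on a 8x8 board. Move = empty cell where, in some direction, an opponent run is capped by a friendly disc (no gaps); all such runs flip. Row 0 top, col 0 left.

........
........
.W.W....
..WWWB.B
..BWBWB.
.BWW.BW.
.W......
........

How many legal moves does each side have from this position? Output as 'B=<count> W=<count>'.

-- B to move --
(1,0): no bracket -> illegal
(1,1): no bracket -> illegal
(1,2): no bracket -> illegal
(1,3): no bracket -> illegal
(1,4): no bracket -> illegal
(2,0): no bracket -> illegal
(2,2): flips 2 -> legal
(2,4): flips 2 -> legal
(2,5): no bracket -> illegal
(3,0): no bracket -> illegal
(3,1): flips 3 -> legal
(3,6): no bracket -> illegal
(4,1): no bracket -> illegal
(4,7): no bracket -> illegal
(5,0): no bracket -> illegal
(5,4): flips 2 -> legal
(5,7): flips 1 -> legal
(6,0): no bracket -> illegal
(6,2): flips 2 -> legal
(6,3): no bracket -> illegal
(6,4): flips 1 -> legal
(6,5): no bracket -> illegal
(6,6): flips 1 -> legal
(6,7): no bracket -> illegal
(7,0): no bracket -> illegal
(7,1): flips 1 -> legal
(7,2): no bracket -> illegal
B mobility = 9
-- W to move --
(2,4): no bracket -> illegal
(2,5): flips 1 -> legal
(2,6): flips 2 -> legal
(2,7): no bracket -> illegal
(3,1): flips 1 -> legal
(3,6): flips 2 -> legal
(4,0): no bracket -> illegal
(4,1): flips 2 -> legal
(4,7): flips 1 -> legal
(5,0): flips 1 -> legal
(5,4): flips 2 -> legal
(5,7): no bracket -> illegal
(6,0): flips 2 -> legal
(6,2): no bracket -> illegal
(6,4): no bracket -> illegal
(6,5): flips 1 -> legal
(6,6): flips 2 -> legal
W mobility = 11

Answer: B=9 W=11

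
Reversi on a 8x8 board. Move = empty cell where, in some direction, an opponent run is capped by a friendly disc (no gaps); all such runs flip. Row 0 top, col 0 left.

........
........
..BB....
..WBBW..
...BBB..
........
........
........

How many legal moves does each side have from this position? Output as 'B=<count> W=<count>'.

Answer: B=7 W=5

Derivation:
-- B to move --
(2,1): flips 1 -> legal
(2,4): no bracket -> illegal
(2,5): flips 1 -> legal
(2,6): flips 1 -> legal
(3,1): flips 1 -> legal
(3,6): flips 1 -> legal
(4,1): flips 1 -> legal
(4,2): flips 1 -> legal
(4,6): no bracket -> illegal
B mobility = 7
-- W to move --
(1,1): no bracket -> illegal
(1,2): flips 1 -> legal
(1,3): no bracket -> illegal
(1,4): flips 1 -> legal
(2,1): no bracket -> illegal
(2,4): no bracket -> illegal
(2,5): no bracket -> illegal
(3,1): no bracket -> illegal
(3,6): no bracket -> illegal
(4,2): no bracket -> illegal
(4,6): no bracket -> illegal
(5,2): no bracket -> illegal
(5,3): flips 1 -> legal
(5,4): flips 1 -> legal
(5,5): flips 1 -> legal
(5,6): no bracket -> illegal
W mobility = 5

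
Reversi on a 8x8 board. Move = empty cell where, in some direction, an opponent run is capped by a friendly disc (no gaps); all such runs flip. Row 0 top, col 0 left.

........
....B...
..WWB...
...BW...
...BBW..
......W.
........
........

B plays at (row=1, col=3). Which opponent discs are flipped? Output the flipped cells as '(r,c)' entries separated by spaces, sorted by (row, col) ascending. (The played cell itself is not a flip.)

Dir NW: first cell '.' (not opp) -> no flip
Dir N: first cell '.' (not opp) -> no flip
Dir NE: first cell '.' (not opp) -> no flip
Dir W: first cell '.' (not opp) -> no flip
Dir E: first cell 'B' (not opp) -> no flip
Dir SW: opp run (2,2), next='.' -> no flip
Dir S: opp run (2,3) capped by B -> flip
Dir SE: first cell 'B' (not opp) -> no flip

Answer: (2,3)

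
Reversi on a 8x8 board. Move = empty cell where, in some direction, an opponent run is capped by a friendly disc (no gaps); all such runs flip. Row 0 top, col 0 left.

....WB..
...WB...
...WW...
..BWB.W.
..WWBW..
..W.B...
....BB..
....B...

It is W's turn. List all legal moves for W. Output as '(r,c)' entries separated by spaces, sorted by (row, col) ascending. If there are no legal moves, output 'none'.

(0,3): no bracket -> illegal
(0,6): flips 1 -> legal
(1,5): flips 1 -> legal
(1,6): no bracket -> illegal
(2,1): flips 1 -> legal
(2,2): flips 1 -> legal
(2,5): flips 1 -> legal
(3,1): flips 1 -> legal
(3,5): flips 1 -> legal
(4,1): flips 1 -> legal
(5,3): no bracket -> illegal
(5,5): flips 1 -> legal
(5,6): no bracket -> illegal
(6,3): flips 1 -> legal
(6,6): no bracket -> illegal
(7,3): no bracket -> illegal
(7,5): no bracket -> illegal
(7,6): flips 2 -> legal

Answer: (0,6) (1,5) (2,1) (2,2) (2,5) (3,1) (3,5) (4,1) (5,5) (6,3) (7,6)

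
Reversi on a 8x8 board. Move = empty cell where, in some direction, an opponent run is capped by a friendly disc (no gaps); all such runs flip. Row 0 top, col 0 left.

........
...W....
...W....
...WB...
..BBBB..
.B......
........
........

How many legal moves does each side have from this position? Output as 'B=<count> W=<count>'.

-- B to move --
(0,2): no bracket -> illegal
(0,3): flips 3 -> legal
(0,4): no bracket -> illegal
(1,2): flips 1 -> legal
(1,4): no bracket -> illegal
(2,2): flips 1 -> legal
(2,4): flips 1 -> legal
(3,2): flips 1 -> legal
B mobility = 5
-- W to move --
(2,4): no bracket -> illegal
(2,5): no bracket -> illegal
(3,1): no bracket -> illegal
(3,2): no bracket -> illegal
(3,5): flips 1 -> legal
(3,6): no bracket -> illegal
(4,0): no bracket -> illegal
(4,1): no bracket -> illegal
(4,6): no bracket -> illegal
(5,0): no bracket -> illegal
(5,2): no bracket -> illegal
(5,3): flips 1 -> legal
(5,4): no bracket -> illegal
(5,5): flips 1 -> legal
(5,6): flips 2 -> legal
(6,0): flips 2 -> legal
(6,1): no bracket -> illegal
(6,2): no bracket -> illegal
W mobility = 5

Answer: B=5 W=5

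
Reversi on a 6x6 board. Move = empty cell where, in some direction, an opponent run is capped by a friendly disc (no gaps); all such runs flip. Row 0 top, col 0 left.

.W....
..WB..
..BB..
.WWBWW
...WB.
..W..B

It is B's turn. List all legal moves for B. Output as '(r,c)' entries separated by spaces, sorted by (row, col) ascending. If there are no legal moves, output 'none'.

Answer: (0,2) (1,1) (2,4) (3,0) (4,0) (4,1) (4,2) (4,5) (5,3)

Derivation:
(0,0): no bracket -> illegal
(0,2): flips 1 -> legal
(0,3): no bracket -> illegal
(1,0): no bracket -> illegal
(1,1): flips 1 -> legal
(2,0): no bracket -> illegal
(2,1): no bracket -> illegal
(2,4): flips 1 -> legal
(2,5): no bracket -> illegal
(3,0): flips 2 -> legal
(4,0): flips 1 -> legal
(4,1): flips 1 -> legal
(4,2): flips 2 -> legal
(4,5): flips 1 -> legal
(5,1): no bracket -> illegal
(5,3): flips 1 -> legal
(5,4): no bracket -> illegal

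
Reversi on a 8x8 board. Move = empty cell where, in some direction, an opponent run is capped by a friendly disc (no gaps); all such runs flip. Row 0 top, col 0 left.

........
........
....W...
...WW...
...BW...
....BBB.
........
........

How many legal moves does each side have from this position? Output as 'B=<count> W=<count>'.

Answer: B=5 W=5

Derivation:
-- B to move --
(1,3): no bracket -> illegal
(1,4): flips 3 -> legal
(1,5): no bracket -> illegal
(2,2): flips 2 -> legal
(2,3): flips 1 -> legal
(2,5): flips 1 -> legal
(3,2): no bracket -> illegal
(3,5): no bracket -> illegal
(4,2): no bracket -> illegal
(4,5): flips 1 -> legal
(5,3): no bracket -> illegal
B mobility = 5
-- W to move --
(3,2): no bracket -> illegal
(4,2): flips 1 -> legal
(4,5): no bracket -> illegal
(4,6): no bracket -> illegal
(4,7): no bracket -> illegal
(5,2): flips 1 -> legal
(5,3): flips 1 -> legal
(5,7): no bracket -> illegal
(6,3): no bracket -> illegal
(6,4): flips 1 -> legal
(6,5): no bracket -> illegal
(6,6): flips 1 -> legal
(6,7): no bracket -> illegal
W mobility = 5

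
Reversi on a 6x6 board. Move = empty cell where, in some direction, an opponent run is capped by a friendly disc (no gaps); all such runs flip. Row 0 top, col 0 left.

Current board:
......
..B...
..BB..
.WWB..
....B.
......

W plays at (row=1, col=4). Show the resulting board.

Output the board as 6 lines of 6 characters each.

Answer: ......
..B.W.
..BW..
.WWB..
....B.
......

Derivation:
Place W at (1,4); scan 8 dirs for brackets.
Dir NW: first cell '.' (not opp) -> no flip
Dir N: first cell '.' (not opp) -> no flip
Dir NE: first cell '.' (not opp) -> no flip
Dir W: first cell '.' (not opp) -> no flip
Dir E: first cell '.' (not opp) -> no flip
Dir SW: opp run (2,3) capped by W -> flip
Dir S: first cell '.' (not opp) -> no flip
Dir SE: first cell '.' (not opp) -> no flip
All flips: (2,3)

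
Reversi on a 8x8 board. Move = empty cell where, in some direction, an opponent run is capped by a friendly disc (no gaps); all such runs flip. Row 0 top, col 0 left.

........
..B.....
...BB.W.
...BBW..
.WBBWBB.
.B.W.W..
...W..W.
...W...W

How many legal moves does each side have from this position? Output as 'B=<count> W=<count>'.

Answer: B=7 W=9

Derivation:
-- B to move --
(1,5): no bracket -> illegal
(1,6): no bracket -> illegal
(1,7): no bracket -> illegal
(2,5): flips 1 -> legal
(2,7): no bracket -> illegal
(3,0): no bracket -> illegal
(3,1): flips 1 -> legal
(3,2): no bracket -> illegal
(3,6): flips 1 -> legal
(3,7): no bracket -> illegal
(4,0): flips 1 -> legal
(5,0): no bracket -> illegal
(5,2): no bracket -> illegal
(5,4): flips 1 -> legal
(5,6): no bracket -> illegal
(5,7): no bracket -> illegal
(6,2): no bracket -> illegal
(6,4): flips 2 -> legal
(6,5): flips 1 -> legal
(6,7): no bracket -> illegal
(7,2): no bracket -> illegal
(7,4): no bracket -> illegal
(7,5): no bracket -> illegal
(7,6): no bracket -> illegal
B mobility = 7
-- W to move --
(0,1): no bracket -> illegal
(0,2): no bracket -> illegal
(0,3): no bracket -> illegal
(1,1): no bracket -> illegal
(1,3): flips 4 -> legal
(1,4): flips 2 -> legal
(1,5): no bracket -> illegal
(2,1): no bracket -> illegal
(2,2): flips 1 -> legal
(2,5): no bracket -> illegal
(3,1): flips 1 -> legal
(3,2): flips 2 -> legal
(3,6): no bracket -> illegal
(3,7): flips 1 -> legal
(4,0): no bracket -> illegal
(4,7): flips 2 -> legal
(5,0): no bracket -> illegal
(5,2): no bracket -> illegal
(5,4): no bracket -> illegal
(5,6): no bracket -> illegal
(5,7): flips 1 -> legal
(6,0): no bracket -> illegal
(6,1): flips 1 -> legal
(6,2): no bracket -> illegal
W mobility = 9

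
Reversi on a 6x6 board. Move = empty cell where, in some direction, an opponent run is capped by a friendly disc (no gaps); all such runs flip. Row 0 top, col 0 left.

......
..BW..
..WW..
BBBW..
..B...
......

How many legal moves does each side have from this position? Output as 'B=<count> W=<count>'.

-- B to move --
(0,2): no bracket -> illegal
(0,3): no bracket -> illegal
(0,4): flips 2 -> legal
(1,1): no bracket -> illegal
(1,4): flips 2 -> legal
(2,1): no bracket -> illegal
(2,4): flips 1 -> legal
(3,4): flips 2 -> legal
(4,3): no bracket -> illegal
(4,4): no bracket -> illegal
B mobility = 4
-- W to move --
(0,1): flips 1 -> legal
(0,2): flips 1 -> legal
(0,3): no bracket -> illegal
(1,1): flips 1 -> legal
(2,0): no bracket -> illegal
(2,1): no bracket -> illegal
(4,0): flips 1 -> legal
(4,1): flips 1 -> legal
(4,3): no bracket -> illegal
(5,1): flips 1 -> legal
(5,2): flips 2 -> legal
(5,3): no bracket -> illegal
W mobility = 7

Answer: B=4 W=7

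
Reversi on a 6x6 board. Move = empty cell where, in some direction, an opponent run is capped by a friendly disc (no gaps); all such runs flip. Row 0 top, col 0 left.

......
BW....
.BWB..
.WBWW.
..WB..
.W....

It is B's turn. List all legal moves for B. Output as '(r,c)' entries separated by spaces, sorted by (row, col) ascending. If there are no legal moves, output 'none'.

Answer: (0,1) (1,2) (2,5) (3,0) (3,5) (4,1) (4,5) (5,2)

Derivation:
(0,0): no bracket -> illegal
(0,1): flips 1 -> legal
(0,2): no bracket -> illegal
(1,2): flips 2 -> legal
(1,3): no bracket -> illegal
(2,0): no bracket -> illegal
(2,4): no bracket -> illegal
(2,5): flips 1 -> legal
(3,0): flips 1 -> legal
(3,5): flips 2 -> legal
(4,0): no bracket -> illegal
(4,1): flips 2 -> legal
(4,4): no bracket -> illegal
(4,5): flips 1 -> legal
(5,0): no bracket -> illegal
(5,2): flips 1 -> legal
(5,3): no bracket -> illegal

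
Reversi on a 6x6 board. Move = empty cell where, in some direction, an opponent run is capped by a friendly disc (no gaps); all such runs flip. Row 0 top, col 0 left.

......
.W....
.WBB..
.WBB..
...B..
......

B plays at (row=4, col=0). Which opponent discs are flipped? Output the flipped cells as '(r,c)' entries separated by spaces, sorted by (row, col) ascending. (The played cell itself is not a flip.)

Answer: (3,1)

Derivation:
Dir NW: edge -> no flip
Dir N: first cell '.' (not opp) -> no flip
Dir NE: opp run (3,1) capped by B -> flip
Dir W: edge -> no flip
Dir E: first cell '.' (not opp) -> no flip
Dir SW: edge -> no flip
Dir S: first cell '.' (not opp) -> no flip
Dir SE: first cell '.' (not opp) -> no flip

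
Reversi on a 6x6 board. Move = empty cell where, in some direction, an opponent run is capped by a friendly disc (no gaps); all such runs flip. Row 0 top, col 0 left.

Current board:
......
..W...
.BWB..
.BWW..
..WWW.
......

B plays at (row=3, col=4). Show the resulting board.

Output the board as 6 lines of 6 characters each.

Answer: ......
..W...
.BWB..
.BBBB.
..WWW.
......

Derivation:
Place B at (3,4); scan 8 dirs for brackets.
Dir NW: first cell 'B' (not opp) -> no flip
Dir N: first cell '.' (not opp) -> no flip
Dir NE: first cell '.' (not opp) -> no flip
Dir W: opp run (3,3) (3,2) capped by B -> flip
Dir E: first cell '.' (not opp) -> no flip
Dir SW: opp run (4,3), next='.' -> no flip
Dir S: opp run (4,4), next='.' -> no flip
Dir SE: first cell '.' (not opp) -> no flip
All flips: (3,2) (3,3)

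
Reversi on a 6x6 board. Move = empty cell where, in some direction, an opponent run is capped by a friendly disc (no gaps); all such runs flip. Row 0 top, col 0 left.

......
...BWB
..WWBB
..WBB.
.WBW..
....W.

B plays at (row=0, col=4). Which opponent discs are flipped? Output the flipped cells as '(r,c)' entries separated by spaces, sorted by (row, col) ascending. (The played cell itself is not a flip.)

Answer: (1,4)

Derivation:
Dir NW: edge -> no flip
Dir N: edge -> no flip
Dir NE: edge -> no flip
Dir W: first cell '.' (not opp) -> no flip
Dir E: first cell '.' (not opp) -> no flip
Dir SW: first cell 'B' (not opp) -> no flip
Dir S: opp run (1,4) capped by B -> flip
Dir SE: first cell 'B' (not opp) -> no flip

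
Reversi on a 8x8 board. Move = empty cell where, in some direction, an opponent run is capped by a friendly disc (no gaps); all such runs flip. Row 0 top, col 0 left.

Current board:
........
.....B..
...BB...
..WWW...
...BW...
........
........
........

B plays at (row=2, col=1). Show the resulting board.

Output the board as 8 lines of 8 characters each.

Answer: ........
.....B..
.B.BB...
..BWW...
...BW...
........
........
........

Derivation:
Place B at (2,1); scan 8 dirs for brackets.
Dir NW: first cell '.' (not opp) -> no flip
Dir N: first cell '.' (not opp) -> no flip
Dir NE: first cell '.' (not opp) -> no flip
Dir W: first cell '.' (not opp) -> no flip
Dir E: first cell '.' (not opp) -> no flip
Dir SW: first cell '.' (not opp) -> no flip
Dir S: first cell '.' (not opp) -> no flip
Dir SE: opp run (3,2) capped by B -> flip
All flips: (3,2)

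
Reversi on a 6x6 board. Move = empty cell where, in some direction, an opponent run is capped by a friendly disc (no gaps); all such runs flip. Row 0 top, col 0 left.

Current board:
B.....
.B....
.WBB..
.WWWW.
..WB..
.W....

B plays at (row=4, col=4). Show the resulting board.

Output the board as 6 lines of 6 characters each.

Place B at (4,4); scan 8 dirs for brackets.
Dir NW: opp run (3,3) capped by B -> flip
Dir N: opp run (3,4), next='.' -> no flip
Dir NE: first cell '.' (not opp) -> no flip
Dir W: first cell 'B' (not opp) -> no flip
Dir E: first cell '.' (not opp) -> no flip
Dir SW: first cell '.' (not opp) -> no flip
Dir S: first cell '.' (not opp) -> no flip
Dir SE: first cell '.' (not opp) -> no flip
All flips: (3,3)

Answer: B.....
.B....
.WBB..
.WWBW.
..WBB.
.W....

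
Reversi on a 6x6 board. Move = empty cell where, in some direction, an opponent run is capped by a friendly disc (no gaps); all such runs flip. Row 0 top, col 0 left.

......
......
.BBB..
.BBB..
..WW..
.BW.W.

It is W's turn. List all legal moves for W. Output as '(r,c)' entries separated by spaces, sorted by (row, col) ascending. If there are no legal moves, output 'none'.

(1,0): flips 2 -> legal
(1,1): no bracket -> illegal
(1,2): flips 2 -> legal
(1,3): flips 2 -> legal
(1,4): no bracket -> illegal
(2,0): flips 1 -> legal
(2,4): flips 1 -> legal
(3,0): no bracket -> illegal
(3,4): no bracket -> illegal
(4,0): no bracket -> illegal
(4,1): no bracket -> illegal
(4,4): no bracket -> illegal
(5,0): flips 1 -> legal

Answer: (1,0) (1,2) (1,3) (2,0) (2,4) (5,0)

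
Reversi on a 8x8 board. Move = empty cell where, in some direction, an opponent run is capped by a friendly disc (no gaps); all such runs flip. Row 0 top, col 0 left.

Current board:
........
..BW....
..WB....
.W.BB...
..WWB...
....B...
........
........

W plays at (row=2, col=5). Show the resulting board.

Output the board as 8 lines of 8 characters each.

Place W at (2,5); scan 8 dirs for brackets.
Dir NW: first cell '.' (not opp) -> no flip
Dir N: first cell '.' (not opp) -> no flip
Dir NE: first cell '.' (not opp) -> no flip
Dir W: first cell '.' (not opp) -> no flip
Dir E: first cell '.' (not opp) -> no flip
Dir SW: opp run (3,4) capped by W -> flip
Dir S: first cell '.' (not opp) -> no flip
Dir SE: first cell '.' (not opp) -> no flip
All flips: (3,4)

Answer: ........
..BW....
..WB.W..
.W.BW...
..WWB...
....B...
........
........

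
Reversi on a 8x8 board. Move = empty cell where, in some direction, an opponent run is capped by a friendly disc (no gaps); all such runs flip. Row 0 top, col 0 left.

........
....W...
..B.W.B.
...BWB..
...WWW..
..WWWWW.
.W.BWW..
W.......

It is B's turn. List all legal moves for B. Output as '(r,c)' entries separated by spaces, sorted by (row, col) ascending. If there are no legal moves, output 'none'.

(0,3): no bracket -> illegal
(0,4): no bracket -> illegal
(0,5): no bracket -> illegal
(1,3): flips 1 -> legal
(1,5): flips 1 -> legal
(2,3): no bracket -> illegal
(2,5): no bracket -> illegal
(3,2): no bracket -> illegal
(3,6): flips 2 -> legal
(4,1): flips 1 -> legal
(4,2): no bracket -> illegal
(4,6): no bracket -> illegal
(4,7): no bracket -> illegal
(5,0): no bracket -> illegal
(5,1): no bracket -> illegal
(5,7): no bracket -> illegal
(6,0): no bracket -> illegal
(6,2): flips 2 -> legal
(6,6): flips 4 -> legal
(6,7): no bracket -> illegal
(7,1): no bracket -> illegal
(7,2): no bracket -> illegal
(7,3): no bracket -> illegal
(7,4): no bracket -> illegal
(7,5): flips 3 -> legal
(7,6): no bracket -> illegal

Answer: (1,3) (1,5) (3,6) (4,1) (6,2) (6,6) (7,5)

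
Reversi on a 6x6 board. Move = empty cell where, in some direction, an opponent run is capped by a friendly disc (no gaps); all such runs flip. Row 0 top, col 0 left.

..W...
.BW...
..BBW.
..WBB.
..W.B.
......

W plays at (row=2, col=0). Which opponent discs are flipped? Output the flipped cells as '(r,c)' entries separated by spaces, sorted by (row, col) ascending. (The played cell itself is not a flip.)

Dir NW: edge -> no flip
Dir N: first cell '.' (not opp) -> no flip
Dir NE: opp run (1,1) capped by W -> flip
Dir W: edge -> no flip
Dir E: first cell '.' (not opp) -> no flip
Dir SW: edge -> no flip
Dir S: first cell '.' (not opp) -> no flip
Dir SE: first cell '.' (not opp) -> no flip

Answer: (1,1)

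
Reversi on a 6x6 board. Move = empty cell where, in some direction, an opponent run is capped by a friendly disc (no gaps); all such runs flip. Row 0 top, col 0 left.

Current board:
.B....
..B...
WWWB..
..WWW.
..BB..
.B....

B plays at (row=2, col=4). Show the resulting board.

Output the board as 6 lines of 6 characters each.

Answer: .B....
..B...
WWWBB.
..WBW.
..BB..
.B....

Derivation:
Place B at (2,4); scan 8 dirs for brackets.
Dir NW: first cell '.' (not opp) -> no flip
Dir N: first cell '.' (not opp) -> no flip
Dir NE: first cell '.' (not opp) -> no flip
Dir W: first cell 'B' (not opp) -> no flip
Dir E: first cell '.' (not opp) -> no flip
Dir SW: opp run (3,3) capped by B -> flip
Dir S: opp run (3,4), next='.' -> no flip
Dir SE: first cell '.' (not opp) -> no flip
All flips: (3,3)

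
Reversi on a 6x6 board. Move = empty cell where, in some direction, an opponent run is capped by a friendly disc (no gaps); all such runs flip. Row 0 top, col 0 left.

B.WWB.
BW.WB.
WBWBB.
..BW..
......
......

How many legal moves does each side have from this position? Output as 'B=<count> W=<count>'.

Answer: B=8 W=6

Derivation:
-- B to move --
(0,1): flips 3 -> legal
(1,2): flips 3 -> legal
(3,0): flips 1 -> legal
(3,1): flips 2 -> legal
(3,4): flips 1 -> legal
(4,2): flips 1 -> legal
(4,3): flips 1 -> legal
(4,4): flips 3 -> legal
B mobility = 8
-- W to move --
(0,1): no bracket -> illegal
(0,5): flips 1 -> legal
(1,2): no bracket -> illegal
(1,5): flips 2 -> legal
(2,5): flips 3 -> legal
(3,0): no bracket -> illegal
(3,1): flips 2 -> legal
(3,4): no bracket -> illegal
(3,5): flips 1 -> legal
(4,1): no bracket -> illegal
(4,2): flips 1 -> legal
(4,3): no bracket -> illegal
W mobility = 6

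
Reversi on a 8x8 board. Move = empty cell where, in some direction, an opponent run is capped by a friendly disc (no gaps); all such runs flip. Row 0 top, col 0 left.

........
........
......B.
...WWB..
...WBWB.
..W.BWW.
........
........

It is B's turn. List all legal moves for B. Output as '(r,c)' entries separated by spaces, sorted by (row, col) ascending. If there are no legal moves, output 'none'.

Answer: (2,2) (2,4) (3,2) (3,6) (4,2) (5,7) (6,4) (6,5) (6,6)

Derivation:
(2,2): flips 1 -> legal
(2,3): no bracket -> illegal
(2,4): flips 1 -> legal
(2,5): no bracket -> illegal
(3,2): flips 3 -> legal
(3,6): flips 1 -> legal
(4,1): no bracket -> illegal
(4,2): flips 1 -> legal
(4,7): no bracket -> illegal
(5,1): no bracket -> illegal
(5,3): no bracket -> illegal
(5,7): flips 2 -> legal
(6,1): no bracket -> illegal
(6,2): no bracket -> illegal
(6,3): no bracket -> illegal
(6,4): flips 1 -> legal
(6,5): flips 2 -> legal
(6,6): flips 2 -> legal
(6,7): no bracket -> illegal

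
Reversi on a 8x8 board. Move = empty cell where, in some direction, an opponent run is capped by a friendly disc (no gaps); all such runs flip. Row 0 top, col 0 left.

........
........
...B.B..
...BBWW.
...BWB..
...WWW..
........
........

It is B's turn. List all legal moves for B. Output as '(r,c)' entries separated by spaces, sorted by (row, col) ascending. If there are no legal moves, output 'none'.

Answer: (2,7) (3,7) (4,7) (6,3) (6,4) (6,5) (6,6)

Derivation:
(2,4): no bracket -> illegal
(2,6): no bracket -> illegal
(2,7): flips 1 -> legal
(3,7): flips 2 -> legal
(4,2): no bracket -> illegal
(4,6): no bracket -> illegal
(4,7): flips 1 -> legal
(5,2): no bracket -> illegal
(5,6): no bracket -> illegal
(6,2): no bracket -> illegal
(6,3): flips 2 -> legal
(6,4): flips 2 -> legal
(6,5): flips 2 -> legal
(6,6): flips 2 -> legal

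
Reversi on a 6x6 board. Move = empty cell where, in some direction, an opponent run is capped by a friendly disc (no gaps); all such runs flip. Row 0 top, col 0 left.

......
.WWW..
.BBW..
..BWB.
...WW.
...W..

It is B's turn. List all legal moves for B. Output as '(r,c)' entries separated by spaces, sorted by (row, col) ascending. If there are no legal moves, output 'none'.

Answer: (0,0) (0,1) (0,2) (0,3) (0,4) (1,4) (2,4) (5,2) (5,4) (5,5)

Derivation:
(0,0): flips 1 -> legal
(0,1): flips 3 -> legal
(0,2): flips 1 -> legal
(0,3): flips 1 -> legal
(0,4): flips 1 -> legal
(1,0): no bracket -> illegal
(1,4): flips 1 -> legal
(2,0): no bracket -> illegal
(2,4): flips 1 -> legal
(3,5): no bracket -> illegal
(4,2): no bracket -> illegal
(4,5): no bracket -> illegal
(5,2): flips 1 -> legal
(5,4): flips 2 -> legal
(5,5): flips 2 -> legal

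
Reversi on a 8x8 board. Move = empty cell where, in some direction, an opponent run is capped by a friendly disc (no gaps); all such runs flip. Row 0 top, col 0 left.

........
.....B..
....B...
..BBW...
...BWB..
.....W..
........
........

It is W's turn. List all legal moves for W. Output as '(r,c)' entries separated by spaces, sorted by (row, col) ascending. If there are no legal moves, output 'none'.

Answer: (1,4) (2,2) (3,1) (3,5) (4,2) (4,6) (5,2) (5,6)

Derivation:
(0,4): no bracket -> illegal
(0,5): no bracket -> illegal
(0,6): no bracket -> illegal
(1,3): no bracket -> illegal
(1,4): flips 1 -> legal
(1,6): no bracket -> illegal
(2,1): no bracket -> illegal
(2,2): flips 1 -> legal
(2,3): no bracket -> illegal
(2,5): no bracket -> illegal
(2,6): no bracket -> illegal
(3,1): flips 2 -> legal
(3,5): flips 1 -> legal
(3,6): no bracket -> illegal
(4,1): no bracket -> illegal
(4,2): flips 1 -> legal
(4,6): flips 1 -> legal
(5,2): flips 1 -> legal
(5,3): no bracket -> illegal
(5,4): no bracket -> illegal
(5,6): flips 1 -> legal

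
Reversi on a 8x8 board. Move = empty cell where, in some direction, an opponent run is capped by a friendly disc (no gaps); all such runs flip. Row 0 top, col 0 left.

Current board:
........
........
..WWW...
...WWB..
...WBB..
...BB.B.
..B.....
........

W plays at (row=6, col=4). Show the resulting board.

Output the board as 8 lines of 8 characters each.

Answer: ........
........
..WWW...
...WWB..
...WWB..
...BW.B.
..B.W...
........

Derivation:
Place W at (6,4); scan 8 dirs for brackets.
Dir NW: opp run (5,3), next='.' -> no flip
Dir N: opp run (5,4) (4,4) capped by W -> flip
Dir NE: first cell '.' (not opp) -> no flip
Dir W: first cell '.' (not opp) -> no flip
Dir E: first cell '.' (not opp) -> no flip
Dir SW: first cell '.' (not opp) -> no flip
Dir S: first cell '.' (not opp) -> no flip
Dir SE: first cell '.' (not opp) -> no flip
All flips: (4,4) (5,4)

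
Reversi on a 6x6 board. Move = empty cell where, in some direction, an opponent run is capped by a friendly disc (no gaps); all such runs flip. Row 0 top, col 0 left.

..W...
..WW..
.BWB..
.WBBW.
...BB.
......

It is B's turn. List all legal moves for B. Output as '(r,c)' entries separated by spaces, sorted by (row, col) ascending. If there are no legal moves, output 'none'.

Answer: (0,1) (0,3) (1,1) (2,4) (2,5) (3,0) (3,5) (4,1) (4,5)

Derivation:
(0,1): flips 1 -> legal
(0,3): flips 2 -> legal
(0,4): no bracket -> illegal
(1,1): flips 1 -> legal
(1,4): no bracket -> illegal
(2,0): no bracket -> illegal
(2,4): flips 1 -> legal
(2,5): flips 1 -> legal
(3,0): flips 1 -> legal
(3,5): flips 1 -> legal
(4,0): no bracket -> illegal
(4,1): flips 1 -> legal
(4,2): no bracket -> illegal
(4,5): flips 1 -> legal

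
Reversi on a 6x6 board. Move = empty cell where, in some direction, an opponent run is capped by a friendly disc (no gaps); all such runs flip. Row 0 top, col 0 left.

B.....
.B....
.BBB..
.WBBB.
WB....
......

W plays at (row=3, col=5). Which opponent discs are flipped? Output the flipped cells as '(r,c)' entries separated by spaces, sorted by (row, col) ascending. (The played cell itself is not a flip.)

Dir NW: first cell '.' (not opp) -> no flip
Dir N: first cell '.' (not opp) -> no flip
Dir NE: edge -> no flip
Dir W: opp run (3,4) (3,3) (3,2) capped by W -> flip
Dir E: edge -> no flip
Dir SW: first cell '.' (not opp) -> no flip
Dir S: first cell '.' (not opp) -> no flip
Dir SE: edge -> no flip

Answer: (3,2) (3,3) (3,4)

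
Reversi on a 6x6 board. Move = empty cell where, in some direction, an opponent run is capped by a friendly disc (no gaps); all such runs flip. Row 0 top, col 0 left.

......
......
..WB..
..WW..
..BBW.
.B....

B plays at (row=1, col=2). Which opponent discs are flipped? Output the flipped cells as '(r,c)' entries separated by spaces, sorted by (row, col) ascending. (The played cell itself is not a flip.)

Answer: (2,2) (3,2)

Derivation:
Dir NW: first cell '.' (not opp) -> no flip
Dir N: first cell '.' (not opp) -> no flip
Dir NE: first cell '.' (not opp) -> no flip
Dir W: first cell '.' (not opp) -> no flip
Dir E: first cell '.' (not opp) -> no flip
Dir SW: first cell '.' (not opp) -> no flip
Dir S: opp run (2,2) (3,2) capped by B -> flip
Dir SE: first cell 'B' (not opp) -> no flip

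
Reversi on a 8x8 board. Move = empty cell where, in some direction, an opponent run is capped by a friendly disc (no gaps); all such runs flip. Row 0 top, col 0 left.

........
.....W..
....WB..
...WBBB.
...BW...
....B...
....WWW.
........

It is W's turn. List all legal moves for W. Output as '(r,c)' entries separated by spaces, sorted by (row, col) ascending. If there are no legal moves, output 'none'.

Answer: (2,6) (3,2) (3,7) (4,2) (4,5) (4,6) (5,3)

Derivation:
(1,4): no bracket -> illegal
(1,6): no bracket -> illegal
(2,3): no bracket -> illegal
(2,6): flips 2 -> legal
(2,7): no bracket -> illegal
(3,2): flips 2 -> legal
(3,7): flips 3 -> legal
(4,2): flips 1 -> legal
(4,5): flips 2 -> legal
(4,6): flips 1 -> legal
(4,7): no bracket -> illegal
(5,2): no bracket -> illegal
(5,3): flips 1 -> legal
(5,5): no bracket -> illegal
(6,3): no bracket -> illegal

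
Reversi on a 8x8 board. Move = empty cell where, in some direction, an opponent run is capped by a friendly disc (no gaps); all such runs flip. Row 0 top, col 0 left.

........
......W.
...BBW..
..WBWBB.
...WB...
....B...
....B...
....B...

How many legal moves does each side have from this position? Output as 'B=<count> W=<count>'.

-- B to move --
(0,5): no bracket -> illegal
(0,6): no bracket -> illegal
(0,7): no bracket -> illegal
(1,4): flips 1 -> legal
(1,5): flips 1 -> legal
(1,7): no bracket -> illegal
(2,1): flips 2 -> legal
(2,2): no bracket -> illegal
(2,6): flips 1 -> legal
(2,7): no bracket -> illegal
(3,1): flips 1 -> legal
(4,1): flips 1 -> legal
(4,2): flips 1 -> legal
(4,5): flips 1 -> legal
(5,2): no bracket -> illegal
(5,3): flips 1 -> legal
B mobility = 9
-- W to move --
(1,2): flips 1 -> legal
(1,3): flips 2 -> legal
(1,4): flips 2 -> legal
(1,5): no bracket -> illegal
(2,2): flips 2 -> legal
(2,6): no bracket -> illegal
(2,7): no bracket -> illegal
(3,7): flips 2 -> legal
(4,2): no bracket -> illegal
(4,5): flips 2 -> legal
(4,6): no bracket -> illegal
(4,7): flips 1 -> legal
(5,3): no bracket -> illegal
(5,5): no bracket -> illegal
(6,3): no bracket -> illegal
(6,5): flips 1 -> legal
(7,3): no bracket -> illegal
(7,5): no bracket -> illegal
W mobility = 8

Answer: B=9 W=8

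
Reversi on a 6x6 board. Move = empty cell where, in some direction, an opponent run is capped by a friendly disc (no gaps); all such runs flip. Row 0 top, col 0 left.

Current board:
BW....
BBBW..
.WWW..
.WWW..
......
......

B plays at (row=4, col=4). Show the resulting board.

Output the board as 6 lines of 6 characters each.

Place B at (4,4); scan 8 dirs for brackets.
Dir NW: opp run (3,3) (2,2) capped by B -> flip
Dir N: first cell '.' (not opp) -> no flip
Dir NE: first cell '.' (not opp) -> no flip
Dir W: first cell '.' (not opp) -> no flip
Dir E: first cell '.' (not opp) -> no flip
Dir SW: first cell '.' (not opp) -> no flip
Dir S: first cell '.' (not opp) -> no flip
Dir SE: first cell '.' (not opp) -> no flip
All flips: (2,2) (3,3)

Answer: BW....
BBBW..
.WBW..
.WWB..
....B.
......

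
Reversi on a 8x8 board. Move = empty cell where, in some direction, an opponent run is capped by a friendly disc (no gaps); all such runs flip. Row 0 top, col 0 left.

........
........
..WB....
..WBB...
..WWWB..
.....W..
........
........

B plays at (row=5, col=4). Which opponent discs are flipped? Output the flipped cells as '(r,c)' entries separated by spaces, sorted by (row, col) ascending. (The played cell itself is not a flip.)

Answer: (4,4)

Derivation:
Dir NW: opp run (4,3) (3,2), next='.' -> no flip
Dir N: opp run (4,4) capped by B -> flip
Dir NE: first cell 'B' (not opp) -> no flip
Dir W: first cell '.' (not opp) -> no flip
Dir E: opp run (5,5), next='.' -> no flip
Dir SW: first cell '.' (not opp) -> no flip
Dir S: first cell '.' (not opp) -> no flip
Dir SE: first cell '.' (not opp) -> no flip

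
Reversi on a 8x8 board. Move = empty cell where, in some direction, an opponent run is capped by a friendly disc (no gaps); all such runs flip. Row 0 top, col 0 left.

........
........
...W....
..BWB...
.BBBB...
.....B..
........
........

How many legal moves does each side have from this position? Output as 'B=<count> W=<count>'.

Answer: B=5 W=7

Derivation:
-- B to move --
(1,2): flips 1 -> legal
(1,3): flips 2 -> legal
(1,4): flips 1 -> legal
(2,2): flips 1 -> legal
(2,4): flips 1 -> legal
B mobility = 5
-- W to move --
(2,1): no bracket -> illegal
(2,2): no bracket -> illegal
(2,4): no bracket -> illegal
(2,5): no bracket -> illegal
(3,0): no bracket -> illegal
(3,1): flips 1 -> legal
(3,5): flips 1 -> legal
(4,0): no bracket -> illegal
(4,5): flips 1 -> legal
(4,6): no bracket -> illegal
(5,0): flips 2 -> legal
(5,1): flips 1 -> legal
(5,2): no bracket -> illegal
(5,3): flips 1 -> legal
(5,4): no bracket -> illegal
(5,6): no bracket -> illegal
(6,4): no bracket -> illegal
(6,5): no bracket -> illegal
(6,6): flips 2 -> legal
W mobility = 7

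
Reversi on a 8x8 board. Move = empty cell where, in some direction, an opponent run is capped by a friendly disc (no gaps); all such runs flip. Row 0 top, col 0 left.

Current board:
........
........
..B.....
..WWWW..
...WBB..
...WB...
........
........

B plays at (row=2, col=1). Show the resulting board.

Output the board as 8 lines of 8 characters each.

Place B at (2,1); scan 8 dirs for brackets.
Dir NW: first cell '.' (not opp) -> no flip
Dir N: first cell '.' (not opp) -> no flip
Dir NE: first cell '.' (not opp) -> no flip
Dir W: first cell '.' (not opp) -> no flip
Dir E: first cell 'B' (not opp) -> no flip
Dir SW: first cell '.' (not opp) -> no flip
Dir S: first cell '.' (not opp) -> no flip
Dir SE: opp run (3,2) (4,3) capped by B -> flip
All flips: (3,2) (4,3)

Answer: ........
........
.BB.....
..BWWW..
...BBB..
...WB...
........
........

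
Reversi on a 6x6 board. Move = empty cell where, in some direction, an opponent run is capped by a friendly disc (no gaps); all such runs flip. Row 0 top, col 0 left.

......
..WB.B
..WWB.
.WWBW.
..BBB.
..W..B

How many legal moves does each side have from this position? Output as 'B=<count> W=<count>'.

-- B to move --
(0,1): no bracket -> illegal
(0,2): flips 3 -> legal
(0,3): no bracket -> illegal
(1,1): flips 2 -> legal
(1,4): no bracket -> illegal
(2,0): flips 1 -> legal
(2,1): flips 3 -> legal
(2,5): flips 1 -> legal
(3,0): flips 2 -> legal
(3,5): flips 1 -> legal
(4,0): flips 2 -> legal
(4,1): no bracket -> illegal
(4,5): no bracket -> illegal
(5,1): no bracket -> illegal
(5,3): no bracket -> illegal
B mobility = 8
-- W to move --
(0,2): no bracket -> illegal
(0,3): flips 1 -> legal
(0,4): flips 1 -> legal
(0,5): no bracket -> illegal
(1,4): flips 2 -> legal
(2,5): flips 1 -> legal
(3,5): no bracket -> illegal
(4,1): no bracket -> illegal
(4,5): no bracket -> illegal
(5,1): no bracket -> illegal
(5,3): flips 3 -> legal
(5,4): flips 2 -> legal
W mobility = 6

Answer: B=8 W=6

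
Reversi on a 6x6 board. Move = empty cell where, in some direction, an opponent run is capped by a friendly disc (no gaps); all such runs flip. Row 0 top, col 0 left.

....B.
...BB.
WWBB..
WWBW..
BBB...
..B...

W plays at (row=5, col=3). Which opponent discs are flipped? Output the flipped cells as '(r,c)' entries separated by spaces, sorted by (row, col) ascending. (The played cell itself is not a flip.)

Dir NW: opp run (4,2) capped by W -> flip
Dir N: first cell '.' (not opp) -> no flip
Dir NE: first cell '.' (not opp) -> no flip
Dir W: opp run (5,2), next='.' -> no flip
Dir E: first cell '.' (not opp) -> no flip
Dir SW: edge -> no flip
Dir S: edge -> no flip
Dir SE: edge -> no flip

Answer: (4,2)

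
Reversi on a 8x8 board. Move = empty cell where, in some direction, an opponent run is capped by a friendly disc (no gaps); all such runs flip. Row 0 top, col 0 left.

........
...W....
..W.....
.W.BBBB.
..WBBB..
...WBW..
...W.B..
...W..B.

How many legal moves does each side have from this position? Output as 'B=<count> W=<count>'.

Answer: B=8 W=7

Derivation:
-- B to move --
(0,2): no bracket -> illegal
(0,3): no bracket -> illegal
(0,4): no bracket -> illegal
(1,1): flips 1 -> legal
(1,2): no bracket -> illegal
(1,4): no bracket -> illegal
(2,0): no bracket -> illegal
(2,1): no bracket -> illegal
(2,3): no bracket -> illegal
(2,4): no bracket -> illegal
(3,0): no bracket -> illegal
(3,2): no bracket -> illegal
(4,0): no bracket -> illegal
(4,1): flips 1 -> legal
(4,6): no bracket -> illegal
(5,1): flips 1 -> legal
(5,2): flips 1 -> legal
(5,6): flips 1 -> legal
(6,2): flips 1 -> legal
(6,4): no bracket -> illegal
(6,6): flips 1 -> legal
(7,2): flips 1 -> legal
(7,4): no bracket -> illegal
B mobility = 8
-- W to move --
(2,3): flips 2 -> legal
(2,4): flips 1 -> legal
(2,5): flips 2 -> legal
(2,6): flips 2 -> legal
(2,7): flips 3 -> legal
(3,2): no bracket -> illegal
(3,7): no bracket -> illegal
(4,6): flips 3 -> legal
(4,7): no bracket -> illegal
(5,2): no bracket -> illegal
(5,6): no bracket -> illegal
(6,4): no bracket -> illegal
(6,6): no bracket -> illegal
(6,7): no bracket -> illegal
(7,4): no bracket -> illegal
(7,5): flips 1 -> legal
(7,7): no bracket -> illegal
W mobility = 7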